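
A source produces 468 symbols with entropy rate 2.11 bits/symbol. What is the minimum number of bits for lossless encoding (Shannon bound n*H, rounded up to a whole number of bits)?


Minimum bits >= n * H = 468 * 2.11 = 987.48, rounded up to a whole number of bits = 988

988 bits


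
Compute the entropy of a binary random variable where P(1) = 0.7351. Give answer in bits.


H = -p*log2(p) - (1-p)*log2(1-p). -0.7351*log2(0.7351) = 0.326375; -0.2649*log2(0.2649) = 0.507676. H = 0.326375 + 0.507676 = 0.8341

0.8341 bits


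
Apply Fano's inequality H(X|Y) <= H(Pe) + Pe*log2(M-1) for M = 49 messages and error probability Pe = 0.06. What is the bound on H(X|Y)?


H(Pe) = -Pe*log2(Pe) - (1-Pe)*log2(1-Pe) = -0.06*log2(0.06) - 0.94*log2(0.94) = 0.243534 + 0.083911 = 0.3274. Pe*log2(M-1) = 0.06*log2(48) = 0.335098. Bound = H(Pe) + Pe*log2(M-1) = 0.243534 + 0.083911 + 0.335098 = 0.6625

0.6625 bits


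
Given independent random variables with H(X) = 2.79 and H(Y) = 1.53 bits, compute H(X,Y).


For independent variables, H(X,Y) = H(X) + H(Y) = 2.79 + 1.53 = 4.32

4.32 bits


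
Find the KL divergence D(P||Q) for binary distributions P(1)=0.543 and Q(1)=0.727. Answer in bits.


KL = p*log2(p/q) + (1-p)*log2((1-p)/(1-q)) = 0.543*log2(0.543/0.727) + 0.457*log2(0.457/0.273) = 0.1111

0.1111 bits


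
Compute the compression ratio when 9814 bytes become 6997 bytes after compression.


Ratio = original / compressed = 9814 / 6997 = 1.4026

1.4026


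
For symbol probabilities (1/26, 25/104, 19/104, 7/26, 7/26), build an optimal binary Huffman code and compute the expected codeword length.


Huffman construction (repeatedly merge the two least-probable nodes; each merge adds 1 bit to every symbol beneath it): 1/26 + 19/104 = 23/104; 23/104 + 25/104 = 6/13; 7/26 + 7/26 = 7/13; 6/13 + 7/13 = 1. Resulting codeword lengths (in the order the probabilities were given): (3, 2, 3, 2, 2). L_avg = sum(p_i * l_i) = 1/26*3 + 25/104*2 + 19/104*3 + 7/26*2 + 7/26*2 = 231/104 = 2.2212

2.2212 bits


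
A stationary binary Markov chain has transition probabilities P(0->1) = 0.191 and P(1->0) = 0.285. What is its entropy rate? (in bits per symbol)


Stationary distribution: pi_0 = p10/(p01+p10) = 0.5987, pi_1 = 0.4013. Entropy rate H' = pi_0*H(p01) + pi_1*H(p10) = 0.5987*0.7036 + 0.4013*0.8622 = 0.7672

0.7672 bits/symbol


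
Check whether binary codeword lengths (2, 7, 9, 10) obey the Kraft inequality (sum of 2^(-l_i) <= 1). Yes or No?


Kraft sum = sum(2^(-l_i)) = 0.2607, need <= 1. Result: satisfied (a binary prefix-free code with these lengths exists)

Yes


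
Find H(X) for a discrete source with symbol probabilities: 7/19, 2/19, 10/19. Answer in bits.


H = -sum(p_i * log2(p_i)). Terms: -(7/19)*log2(7/19) = 0.530737; -(2/19)*log2(2/19) = 0.341887; -(10/19)*log2(10/19) = 0.487368. H = 0.530737 + 0.341887 + 0.487368 = 1.36

1.36 bits


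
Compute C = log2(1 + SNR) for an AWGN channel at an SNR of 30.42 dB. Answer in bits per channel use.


SNR_linear = 10^(30.42/10) = 1101.5393; C = log2(1 + SNR_linear) = log2(1 + 1101.5393) = 10.1066

10.1066 bits/channel use


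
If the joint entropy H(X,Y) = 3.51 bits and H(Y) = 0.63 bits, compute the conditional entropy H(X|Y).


H(X|Y) = H(X,Y) - H(Y) = 3.51 - 0.63 = 2.88

2.88 bits


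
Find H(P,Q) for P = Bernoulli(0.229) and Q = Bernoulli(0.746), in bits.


H(P,Q) = -p*log2(q) - (1-p)*log2(1-q). -0.229*log2(0.746) = 0.096810; -0.771*log2(0.254) = 1.524344. H(P,Q) = 0.096810 + 1.524344 = 1.6212

1.6212 bits


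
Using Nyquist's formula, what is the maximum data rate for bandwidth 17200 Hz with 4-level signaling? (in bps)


Rate = 2 * B * log2(M) = 2 * 17200 * 2.0 = 68800.0

68800.0 bps


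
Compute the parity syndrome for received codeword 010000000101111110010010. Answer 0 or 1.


Syndrome = XOR of all bits = 0 XOR 1 XOR 0 XOR 0 XOR 0 XOR 0 XOR 0 XOR 0 XOR 0 XOR 1 XOR 0 XOR 1 XOR 1 XOR 1 XOR 1 XOR 1 XOR 1 XOR 0 XOR 0 XOR 1 XOR 0 XOR 0 XOR 1 XOR 0 = 0

0


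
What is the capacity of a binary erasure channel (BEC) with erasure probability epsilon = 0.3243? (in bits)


C = 1 - epsilon = 1 - 0.3243 = 0.6757

0.6757 bits


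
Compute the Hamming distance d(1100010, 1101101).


Count differing positions: . . . ^ ^ ^ ^ = 4 differences

4


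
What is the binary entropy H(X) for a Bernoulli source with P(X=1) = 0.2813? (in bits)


H = -p*log2(p) - (1-p)*log2(1-p). -0.2813*log2(0.2813) = 0.514728; -0.7187*log2(0.7187) = 0.342488. H = 0.514728 + 0.342488 = 0.8572

0.8572 bits


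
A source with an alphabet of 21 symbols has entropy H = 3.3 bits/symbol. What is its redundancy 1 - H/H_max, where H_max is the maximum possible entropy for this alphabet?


H_max = log2(K) = log2(21) = 4.3923 bits/symbol. Redundancy = 1 - H/H_max = 1 - 3.3/4.3923 = 1 - 0.7513 = 0.2487

0.2487


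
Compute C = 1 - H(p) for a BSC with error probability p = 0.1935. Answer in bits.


H(p) = -p*log2(p) - (1-p)*log2(1-p) = -0.1935*log2(0.1935) - 0.8065*log2(0.8065) = 0.458517 + 0.250219 = 0.7087. C = 1 - H(p) = 1 - 0.7087 = 0.2913

0.2913 bits


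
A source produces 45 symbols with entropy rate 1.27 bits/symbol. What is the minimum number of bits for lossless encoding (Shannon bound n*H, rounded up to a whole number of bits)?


Minimum bits >= n * H = 45 * 1.27 = 57.15, rounded up to a whole number of bits = 58

58 bits


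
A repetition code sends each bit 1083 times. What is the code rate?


Rate = k/n = 1/1083

1/1083


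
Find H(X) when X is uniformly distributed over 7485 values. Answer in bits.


H = log2(n) = log2(7485) = 12.8698

12.8698 bits


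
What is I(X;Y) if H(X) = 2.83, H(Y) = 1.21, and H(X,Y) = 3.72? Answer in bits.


I(X;Y) = H(X) + H(Y) - H(X,Y) = 2.83 + 1.21 - 3.72 = 0.32

0.32 bits


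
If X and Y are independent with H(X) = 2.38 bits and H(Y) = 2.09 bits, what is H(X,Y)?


For independent variables, H(X,Y) = H(X) + H(Y) = 2.38 + 2.09 = 4.47

4.47 bits


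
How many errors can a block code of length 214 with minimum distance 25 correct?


Correction capability = floor((d-1)/2) = floor((25-1)/2) = 12

12 errors


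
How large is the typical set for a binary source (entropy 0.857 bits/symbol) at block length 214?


log2|A_typical| = nH = 214 * 0.857 = 183.398, so |A_typical| ~ 2^183.398 = 1.615e+55

1.615e+55


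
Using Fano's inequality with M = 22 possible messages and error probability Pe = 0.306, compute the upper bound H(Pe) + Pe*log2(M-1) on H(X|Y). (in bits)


H(Pe) = -Pe*log2(Pe) - (1-Pe)*log2(1-Pe) = -0.306*log2(0.306) - 0.694*log2(0.694) = 0.522769 + 0.365733 = 0.8885. Pe*log2(M-1) = 0.306*log2(21) = 1.344049. Bound = H(Pe) + Pe*log2(M-1) = 0.522769 + 0.365733 + 1.344049 = 2.2326

2.2326 bits


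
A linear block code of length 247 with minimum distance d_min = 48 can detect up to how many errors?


Detection capability = d_min - 1 = 48 - 1 = 47

47 errors


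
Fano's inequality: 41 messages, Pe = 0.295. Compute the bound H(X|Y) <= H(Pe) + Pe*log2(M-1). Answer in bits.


H(Pe) = -Pe*log2(Pe) - (1-Pe)*log2(1-Pe) = -0.295*log2(0.295) - 0.705*log2(0.705) = 0.519558 + 0.355535 = 0.8751. Pe*log2(M-1) = 0.295*log2(40) = 1.569969. Bound = H(Pe) + Pe*log2(M-1) = 0.519558 + 0.355535 + 1.569969 = 2.4451

2.4451 bits


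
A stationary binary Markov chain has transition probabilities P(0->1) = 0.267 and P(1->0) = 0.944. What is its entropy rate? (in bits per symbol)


Stationary distribution: pi_0 = p10/(p01+p10) = 0.7795, pi_1 = 0.2205. Entropy rate H' = pi_0*H(p01) + pi_1*H(p10) = 0.7795*0.8371 + 0.2205*0.3114 = 0.7212

0.7212 bits/symbol


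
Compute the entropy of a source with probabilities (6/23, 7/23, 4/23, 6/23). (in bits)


H = -sum(p_i * log2(p_i)). Terms: -(6/23)*log2(6/23) = 0.505722; -(7/23)*log2(7/23) = 0.522324; -(4/23)*log2(4/23) = 0.438880; -(6/23)*log2(6/23) = 0.505722. H = 0.505722 + 0.522324 + 0.438880 + 0.505722 = 1.9726

1.9726 bits


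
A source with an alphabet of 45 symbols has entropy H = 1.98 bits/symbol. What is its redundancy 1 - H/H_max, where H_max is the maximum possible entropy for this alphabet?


H_max = log2(K) = log2(45) = 5.4919 bits/symbol. Redundancy = 1 - H/H_max = 1 - 1.98/5.4919 = 1 - 0.3605 = 0.6395

0.6395


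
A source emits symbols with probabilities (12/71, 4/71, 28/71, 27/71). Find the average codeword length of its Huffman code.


Huffman construction (repeatedly merge the two least-probable nodes; each merge adds 1 bit to every symbol beneath it): 4/71 + 12/71 = 16/71; 16/71 + 27/71 = 43/71; 28/71 + 43/71 = 1. Resulting codeword lengths (in the order the probabilities were given): (3, 3, 1, 2). L_avg = sum(p_i * l_i) = 12/71*3 + 4/71*3 + 28/71*1 + 27/71*2 = 130/71 = 1.831

1.831 bits


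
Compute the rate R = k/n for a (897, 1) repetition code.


Rate = k/n = 1/897

1/897


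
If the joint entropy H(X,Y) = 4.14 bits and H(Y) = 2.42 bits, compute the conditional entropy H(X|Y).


H(X|Y) = H(X,Y) - H(Y) = 4.14 - 2.42 = 1.72

1.72 bits


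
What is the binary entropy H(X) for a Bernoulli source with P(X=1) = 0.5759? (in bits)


H = -p*log2(p) - (1-p)*log2(1-p). -0.5759*log2(0.5759) = 0.458480; -0.4241*log2(0.4241) = 0.524834. H = 0.458480 + 0.524834 = 0.9833

0.9833 bits


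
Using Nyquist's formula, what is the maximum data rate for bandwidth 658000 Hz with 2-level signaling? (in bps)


Rate = 2 * B * log2(M) = 2 * 658000 * 1.0 = 1316000.0

1316000.0 bps


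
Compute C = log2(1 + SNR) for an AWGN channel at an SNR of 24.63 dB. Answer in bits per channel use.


SNR_linear = 10^(24.63/10) = 290.4023; C = log2(1 + SNR_linear) = log2(1 + 290.4023) = 8.1869

8.1869 bits/channel use


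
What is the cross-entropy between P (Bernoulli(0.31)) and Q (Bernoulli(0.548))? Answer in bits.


H(P,Q) = -p*log2(q) - (1-p)*log2(1-q). -0.31*log2(0.548) = 0.269003; -0.69*log2(0.452) = 0.790468. H(P,Q) = 0.269003 + 0.790468 = 1.0595

1.0595 bits


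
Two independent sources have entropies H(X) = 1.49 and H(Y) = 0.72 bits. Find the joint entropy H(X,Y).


For independent variables, H(X,Y) = H(X) + H(Y) = 1.49 + 0.72 = 2.21

2.21 bits


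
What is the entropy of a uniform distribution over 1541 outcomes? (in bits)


H = log2(n) = log2(1541) = 10.5897

10.5897 bits


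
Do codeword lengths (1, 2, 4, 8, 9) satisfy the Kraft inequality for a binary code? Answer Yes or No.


Kraft sum = sum(2^(-l_i)) = 0.8184, need <= 1. Result: satisfied (a binary prefix-free code with these lengths exists)

Yes


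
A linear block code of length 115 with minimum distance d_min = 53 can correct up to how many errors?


Correction capability = floor((d-1)/2) = floor((53-1)/2) = 26

26 errors


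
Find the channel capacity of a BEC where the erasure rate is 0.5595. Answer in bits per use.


C = 1 - epsilon = 1 - 0.5595 = 0.4405

0.4405 bits


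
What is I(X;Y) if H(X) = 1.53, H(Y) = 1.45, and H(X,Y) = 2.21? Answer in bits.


I(X;Y) = H(X) + H(Y) - H(X,Y) = 1.53 + 1.45 - 2.21 = 0.77

0.77 bits


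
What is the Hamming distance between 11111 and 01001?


Count differing positions: ^ . ^ ^ . = 3 differences

3


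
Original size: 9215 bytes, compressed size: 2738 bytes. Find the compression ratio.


Ratio = original / compressed = 9215 / 2738 = 3.3656

3.3656


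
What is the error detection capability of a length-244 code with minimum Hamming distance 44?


Detection capability = d_min - 1 = 44 - 1 = 43

43 errors


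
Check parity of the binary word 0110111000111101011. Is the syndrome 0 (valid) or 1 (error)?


Syndrome = XOR of all bits = 0 XOR 1 XOR 1 XOR 0 XOR 1 XOR 1 XOR 1 XOR 0 XOR 0 XOR 0 XOR 1 XOR 1 XOR 1 XOR 1 XOR 0 XOR 1 XOR 0 XOR 1 XOR 1 = 0

0


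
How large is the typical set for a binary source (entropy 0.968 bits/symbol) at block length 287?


log2|A_typical| = nH = 287 * 0.968 = 277.816, so |A_typical| ~ 2^277.816 = 4.275e+83

4.275e+83


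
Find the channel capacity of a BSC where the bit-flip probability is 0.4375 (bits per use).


H(p) = -p*log2(p) - (1-p)*log2(1-p) = -0.4375*log2(0.4375) - 0.5625*log2(0.5625) = 0.521782 + 0.466917 = 0.9887. C = 1 - H(p) = 1 - 0.9887 = 0.0113

0.0113 bits


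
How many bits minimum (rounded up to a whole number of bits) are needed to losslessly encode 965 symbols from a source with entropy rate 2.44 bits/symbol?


Minimum bits >= n * H = 965 * 2.44 = 2354.6, rounded up to a whole number of bits = 2355

2355 bits


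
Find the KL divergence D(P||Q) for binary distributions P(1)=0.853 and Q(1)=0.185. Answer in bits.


KL = p*log2(p/q) + (1-p)*log2((1-p)/(1-q)) = 0.853*log2(0.853/0.185) + 0.147*log2(0.147/0.815) = 1.5176

1.5176 bits


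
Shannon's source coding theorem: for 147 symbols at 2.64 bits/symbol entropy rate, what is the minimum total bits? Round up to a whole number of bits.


Minimum bits >= n * H = 147 * 2.64 = 388.08, rounded up to a whole number of bits = 389

389 bits


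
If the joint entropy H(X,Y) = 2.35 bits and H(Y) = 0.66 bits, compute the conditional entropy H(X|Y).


H(X|Y) = H(X,Y) - H(Y) = 2.35 - 0.66 = 1.69

1.69 bits


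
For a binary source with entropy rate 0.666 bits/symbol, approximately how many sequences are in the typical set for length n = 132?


log2|A_typical| = nH = 132 * 0.666 = 87.912, so |A_typical| ~ 2^87.912 = 2.912e+26

2.912e+26


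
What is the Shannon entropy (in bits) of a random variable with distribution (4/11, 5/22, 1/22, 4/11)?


H = -sum(p_i * log2(p_i)). Terms: -(4/11)*log2(4/11) = 0.530702; -(5/22)*log2(5/22) = 0.485796; -(1/22)*log2(1/22) = 0.202701; -(4/11)*log2(4/11) = 0.530702. H = 0.530702 + 0.485796 + 0.202701 + 0.530702 = 1.7499

1.7499 bits


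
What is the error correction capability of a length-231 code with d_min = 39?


Correction capability = floor((d-1)/2) = floor((39-1)/2) = 19

19 errors


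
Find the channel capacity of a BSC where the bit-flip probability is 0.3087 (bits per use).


H(p) = -p*log2(p) - (1-p)*log2(1-p) = -0.3087*log2(0.3087) - 0.6913*log2(0.6913) = 0.523470 + 0.368198 = 0.8917. C = 1 - H(p) = 1 - 0.8917 = 0.1083

0.1083 bits


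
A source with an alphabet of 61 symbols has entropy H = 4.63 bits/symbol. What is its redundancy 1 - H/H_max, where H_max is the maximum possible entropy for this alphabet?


H_max = log2(K) = log2(61) = 5.9307 bits/symbol. Redundancy = 1 - H/H_max = 1 - 4.63/5.9307 = 1 - 0.7807 = 0.2193

0.2193


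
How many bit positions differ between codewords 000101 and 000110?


Count differing positions: . . . . ^ ^ = 2 differences

2


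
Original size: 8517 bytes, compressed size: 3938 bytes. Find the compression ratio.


Ratio = original / compressed = 8517 / 3938 = 2.1628

2.1628


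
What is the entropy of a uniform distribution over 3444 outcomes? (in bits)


H = log2(n) = log2(3444) = 11.7499

11.7499 bits


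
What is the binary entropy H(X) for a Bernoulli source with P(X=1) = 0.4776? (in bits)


H = -p*log2(p) - (1-p)*log2(1-p). -0.4776*log2(0.4776) = 0.509181; -0.5224*log2(0.5224) = 0.489370. H = 0.509181 + 0.489370 = 0.9986

0.9986 bits


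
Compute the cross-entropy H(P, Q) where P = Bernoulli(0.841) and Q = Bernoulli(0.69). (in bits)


H(P,Q) = -p*log2(q) - (1-p)*log2(1-q). -0.841*log2(0.69) = 0.450214; -0.159*log2(0.31) = 0.268656. H(P,Q) = 0.450214 + 0.268656 = 0.7189

0.7189 bits


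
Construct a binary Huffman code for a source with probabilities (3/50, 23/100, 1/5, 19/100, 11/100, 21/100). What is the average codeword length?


Huffman construction (repeatedly merge the two least-probable nodes; each merge adds 1 bit to every symbol beneath it): 3/50 + 11/100 = 17/100; 17/100 + 19/100 = 9/25; 1/5 + 21/100 = 41/100; 23/100 + 9/25 = 59/100; 41/100 + 59/100 = 1. Resulting codeword lengths (in the order the probabilities were given): (4, 2, 2, 3, 4, 2). L_avg = sum(p_i * l_i) = 3/50*4 + 23/100*2 + 1/5*2 + 19/100*3 + 11/100*4 + 21/100*2 = 253/100 = 2.53

2.53 bits


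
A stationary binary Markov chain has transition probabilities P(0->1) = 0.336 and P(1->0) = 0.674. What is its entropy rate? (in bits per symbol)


Stationary distribution: pi_0 = p10/(p01+p10) = 0.6673, pi_1 = 0.3327. Entropy rate H' = pi_0*H(p01) + pi_1*H(p10) = 0.6673*0.9209 + 0.3327*0.9108 = 0.9176

0.9176 bits/symbol


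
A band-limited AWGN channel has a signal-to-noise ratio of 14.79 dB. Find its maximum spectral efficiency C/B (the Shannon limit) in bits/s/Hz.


SNR_linear = 10^(14.79/10) = 30.1301; C/B = log2(1 + SNR_linear) = log2(1 + 30.1301) = 4.9602

4.9602 bits/s/Hz


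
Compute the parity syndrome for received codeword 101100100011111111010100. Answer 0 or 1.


Syndrome = XOR of all bits = 1 XOR 0 XOR 1 XOR 1 XOR 0 XOR 0 XOR 1 XOR 0 XOR 0 XOR 0 XOR 1 XOR 1 XOR 1 XOR 1 XOR 1 XOR 1 XOR 1 XOR 1 XOR 0 XOR 1 XOR 0 XOR 1 XOR 0 XOR 0 = 0

0


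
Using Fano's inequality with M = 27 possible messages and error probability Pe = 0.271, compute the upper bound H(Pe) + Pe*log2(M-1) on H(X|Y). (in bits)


H(Pe) = -Pe*log2(Pe) - (1-Pe)*log2(1-Pe) = -0.271*log2(0.271) - 0.729*log2(0.729) = 0.510465 + 0.332431 = 0.8429. Pe*log2(M-1) = 0.271*log2(26) = 1.273819. Bound = H(Pe) + Pe*log2(M-1) = 0.510465 + 0.332431 + 1.273819 = 2.1167

2.1167 bits


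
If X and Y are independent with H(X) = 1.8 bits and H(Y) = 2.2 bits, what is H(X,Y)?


For independent variables, H(X,Y) = H(X) + H(Y) = 1.8 + 2.2 = 4.0

4.0 bits


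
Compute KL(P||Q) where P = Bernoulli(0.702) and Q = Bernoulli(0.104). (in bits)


KL = p*log2(p/q) + (1-p)*log2((1-p)/(1-q)) = 0.702*log2(0.702/0.104) + 0.298*log2(0.298/0.896) = 1.4607

1.4607 bits


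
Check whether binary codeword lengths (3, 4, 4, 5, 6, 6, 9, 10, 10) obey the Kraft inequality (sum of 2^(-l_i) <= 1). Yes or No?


Kraft sum = sum(2^(-l_i)) = 0.3164, need <= 1. Result: satisfied (a binary prefix-free code with these lengths exists)

Yes


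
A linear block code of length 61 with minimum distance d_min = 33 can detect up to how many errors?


Detection capability = d_min - 1 = 33 - 1 = 32

32 errors


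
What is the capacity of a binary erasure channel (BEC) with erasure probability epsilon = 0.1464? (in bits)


C = 1 - epsilon = 1 - 0.1464 = 0.8536

0.8536 bits


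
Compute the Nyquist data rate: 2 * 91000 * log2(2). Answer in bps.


Rate = 2 * B * log2(M) = 2 * 91000 * 1.0 = 182000.0

182000.0 bps


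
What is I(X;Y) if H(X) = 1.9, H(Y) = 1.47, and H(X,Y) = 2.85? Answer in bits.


I(X;Y) = H(X) + H(Y) - H(X,Y) = 1.9 + 1.47 - 2.85 = 0.52

0.52 bits


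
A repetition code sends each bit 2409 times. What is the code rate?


Rate = k/n = 1/2409

1/2409


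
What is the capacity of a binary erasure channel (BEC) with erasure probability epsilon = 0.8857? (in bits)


C = 1 - epsilon = 1 - 0.8857 = 0.1143

0.1143 bits


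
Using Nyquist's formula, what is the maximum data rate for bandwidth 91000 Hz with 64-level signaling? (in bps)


Rate = 2 * B * log2(M) = 2 * 91000 * 6.0 = 1092000.0

1092000.0 bps


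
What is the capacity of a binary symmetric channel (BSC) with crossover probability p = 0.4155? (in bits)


H(p) = -p*log2(p) - (1-p)*log2(1-p) = -0.4155*log2(0.4155) - 0.5845*log2(0.5845) = 0.526472 + 0.452827 = 0.9793. C = 1 - H(p) = 1 - 0.9793 = 0.0207

0.0207 bits


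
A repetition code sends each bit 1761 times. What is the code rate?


Rate = k/n = 1/1761

1/1761


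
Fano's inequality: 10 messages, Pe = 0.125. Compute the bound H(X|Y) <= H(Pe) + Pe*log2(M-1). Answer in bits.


H(Pe) = -Pe*log2(Pe) - (1-Pe)*log2(1-Pe) = -0.125*log2(0.125) - 0.875*log2(0.875) = 0.375000 + 0.168564 = 0.5436. Pe*log2(M-1) = 0.125*log2(9) = 0.396241. Bound = H(Pe) + Pe*log2(M-1) = 0.375000 + 0.168564 + 0.396241 = 0.9398

0.9398 bits


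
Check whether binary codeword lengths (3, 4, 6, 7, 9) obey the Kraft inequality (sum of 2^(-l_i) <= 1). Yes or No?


Kraft sum = sum(2^(-l_i)) = 0.2129, need <= 1. Result: satisfied (a binary prefix-free code with these lengths exists)

Yes


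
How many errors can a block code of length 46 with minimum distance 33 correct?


Correction capability = floor((d-1)/2) = floor((33-1)/2) = 16

16 errors


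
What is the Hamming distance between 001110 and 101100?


Count differing positions: ^ . . . ^ . = 2 differences

2


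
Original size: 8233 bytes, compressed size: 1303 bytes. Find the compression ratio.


Ratio = original / compressed = 8233 / 1303 = 6.3185

6.3185


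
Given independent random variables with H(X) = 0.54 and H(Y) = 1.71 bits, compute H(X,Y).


For independent variables, H(X,Y) = H(X) + H(Y) = 0.54 + 1.71 = 2.25

2.25 bits


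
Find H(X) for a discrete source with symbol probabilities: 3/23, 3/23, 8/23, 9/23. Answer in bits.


H = -sum(p_i * log2(p_i)). Terms: -(3/23)*log2(3/23) = 0.383296; -(3/23)*log2(3/23) = 0.383296; -(8/23)*log2(8/23) = 0.529935; -(9/23)*log2(9/23) = 0.529684. H = 0.383296 + 0.383296 + 0.529935 + 0.529684 = 1.8262

1.8262 bits


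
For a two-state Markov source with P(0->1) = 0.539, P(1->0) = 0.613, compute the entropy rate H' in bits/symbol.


Stationary distribution: pi_0 = p10/(p01+p10) = 0.5321, pi_1 = 0.4679. Entropy rate H' = pi_0*H(p01) + pi_1*H(p10) = 0.5321*0.9956 + 0.4679*0.9628 = 0.9803

0.9803 bits/symbol


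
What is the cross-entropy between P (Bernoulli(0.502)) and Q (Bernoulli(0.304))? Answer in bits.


H(P,Q) = -p*log2(q) - (1-p)*log2(1-q). -0.502*log2(0.304) = 0.862364; -0.498*log2(0.696) = 0.260375. H(P,Q) = 0.862364 + 0.260375 = 1.1227

1.1227 bits


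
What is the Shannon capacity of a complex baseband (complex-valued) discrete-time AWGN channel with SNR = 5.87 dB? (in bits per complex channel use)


SNR_linear = 10^(5.87/10) = 3.8637; C = log2(1 + SNR_linear) = log2(1 + 3.8637) = 2.282

2.282 bits/channel use


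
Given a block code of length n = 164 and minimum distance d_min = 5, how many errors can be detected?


Detection capability = d_min - 1 = 5 - 1 = 4

4 errors


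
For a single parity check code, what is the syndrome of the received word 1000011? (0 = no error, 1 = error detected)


Syndrome = XOR of all bits = 1 XOR 0 XOR 0 XOR 0 XOR 0 XOR 1 XOR 1 = 1

1


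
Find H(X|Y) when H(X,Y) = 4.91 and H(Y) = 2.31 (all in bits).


H(X|Y) = H(X,Y) - H(Y) = 4.91 - 2.31 = 2.6

2.6 bits


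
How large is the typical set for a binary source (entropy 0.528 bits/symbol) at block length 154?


log2|A_typical| = nH = 154 * 0.528 = 81.312, so |A_typical| ~ 2^81.312 = 3.002e+24

3.002e+24


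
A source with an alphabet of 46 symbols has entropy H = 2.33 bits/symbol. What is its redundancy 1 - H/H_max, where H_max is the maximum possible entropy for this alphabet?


H_max = log2(K) = log2(46) = 5.5236 bits/symbol. Redundancy = 1 - H/H_max = 1 - 2.33/5.5236 = 1 - 0.4218 = 0.5782

0.5782


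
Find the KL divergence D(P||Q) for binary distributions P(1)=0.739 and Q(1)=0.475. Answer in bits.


KL = p*log2(p/q) + (1-p)*log2((1-p)/(1-q)) = 0.739*log2(0.739/0.475) + 0.261*log2(0.261/0.525) = 0.2081

0.2081 bits


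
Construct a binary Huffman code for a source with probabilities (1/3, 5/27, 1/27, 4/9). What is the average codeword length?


Huffman construction (repeatedly merge the two least-probable nodes; each merge adds 1 bit to every symbol beneath it): 1/27 + 5/27 = 2/9; 2/9 + 1/3 = 5/9; 4/9 + 5/9 = 1. Resulting codeword lengths (in the order the probabilities were given): (2, 3, 3, 1). L_avg = sum(p_i * l_i) = 1/3*2 + 5/27*3 + 1/27*3 + 4/9*1 = 16/9 = 1.7778

1.7778 bits


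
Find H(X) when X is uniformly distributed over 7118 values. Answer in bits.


H = log2(n) = log2(7118) = 12.7973

12.7973 bits


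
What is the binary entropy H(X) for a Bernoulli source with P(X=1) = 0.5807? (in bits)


H = -p*log2(p) - (1-p)*log2(1-p). -0.5807*log2(0.5807) = 0.455347; -0.4193*log2(0.4193) = 0.525779. H = 0.455347 + 0.525779 = 0.9811

0.9811 bits


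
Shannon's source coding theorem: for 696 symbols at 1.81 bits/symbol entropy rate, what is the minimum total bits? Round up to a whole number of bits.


Minimum bits >= n * H = 696 * 1.81 = 1259.76, rounded up to a whole number of bits = 1260

1260 bits


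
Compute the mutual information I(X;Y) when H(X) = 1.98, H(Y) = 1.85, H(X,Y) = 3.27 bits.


I(X;Y) = H(X) + H(Y) - H(X,Y) = 1.98 + 1.85 - 3.27 = 0.56

0.56 bits


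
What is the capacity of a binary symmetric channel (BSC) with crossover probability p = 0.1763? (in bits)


H(p) = -p*log2(p) - (1-p)*log2(1-p) = -0.1763*log2(0.1763) - 0.8237*log2(0.8237) = 0.441437 + 0.230479 = 0.6719. C = 1 - H(p) = 1 - 0.6719 = 0.3281

0.3281 bits


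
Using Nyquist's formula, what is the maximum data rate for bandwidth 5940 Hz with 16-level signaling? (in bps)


Rate = 2 * B * log2(M) = 2 * 5940 * 4.0 = 47520.0

47520.0 bps


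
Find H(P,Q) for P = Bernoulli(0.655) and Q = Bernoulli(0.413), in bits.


H(P,Q) = -p*log2(q) - (1-p)*log2(1-q). -0.655*log2(0.413) = 0.835640; -0.345*log2(0.587) = 0.265156. H(P,Q) = 0.835640 + 0.265156 = 1.1008

1.1008 bits


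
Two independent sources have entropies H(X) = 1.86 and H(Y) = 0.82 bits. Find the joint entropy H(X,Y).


For independent variables, H(X,Y) = H(X) + H(Y) = 1.86 + 0.82 = 2.68

2.68 bits


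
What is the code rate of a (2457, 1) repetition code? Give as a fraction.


Rate = k/n = 1/2457

1/2457


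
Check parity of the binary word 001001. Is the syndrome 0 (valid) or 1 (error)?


Syndrome = XOR of all bits = 0 XOR 0 XOR 1 XOR 0 XOR 0 XOR 1 = 0

0


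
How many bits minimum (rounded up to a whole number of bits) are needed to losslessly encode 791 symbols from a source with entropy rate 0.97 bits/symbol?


Minimum bits >= n * H = 791 * 0.97 = 767.27, rounded up to a whole number of bits = 768

768 bits


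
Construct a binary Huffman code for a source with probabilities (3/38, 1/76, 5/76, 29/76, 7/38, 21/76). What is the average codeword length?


Huffman construction (repeatedly merge the two least-probable nodes; each merge adds 1 bit to every symbol beneath it): 1/76 + 5/76 = 3/38; 3/38 + 3/38 = 3/19; 3/19 + 7/38 = 13/38; 21/76 + 13/38 = 47/76; 29/76 + 47/76 = 1. Resulting codeword lengths (in the order the probabilities were given): (4, 5, 5, 1, 3, 2). L_avg = sum(p_i * l_i) = 3/38*4 + 1/76*5 + 5/76*5 + 29/76*1 + 7/38*3 + 21/76*2 = 167/76 = 2.1974

2.1974 bits


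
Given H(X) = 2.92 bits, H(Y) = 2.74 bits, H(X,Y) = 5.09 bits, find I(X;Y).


I(X;Y) = H(X) + H(Y) - H(X,Y) = 2.92 + 2.74 - 5.09 = 0.57

0.57 bits


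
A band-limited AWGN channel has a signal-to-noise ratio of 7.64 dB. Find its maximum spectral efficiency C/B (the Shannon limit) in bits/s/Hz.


SNR_linear = 10^(7.64/10) = 5.8076; C/B = log2(1 + SNR_linear) = log2(1 + 5.8076) = 2.7672

2.7672 bits/s/Hz


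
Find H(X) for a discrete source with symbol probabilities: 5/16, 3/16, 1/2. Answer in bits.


H = -sum(p_i * log2(p_i)). Terms: -(5/16)*log2(5/16) = 0.524397; -(3/16)*log2(3/16) = 0.452820; -(1/2)*log2(1/2) = 0.500000. H = 0.524397 + 0.452820 + 0.500000 = 1.4772

1.4772 bits


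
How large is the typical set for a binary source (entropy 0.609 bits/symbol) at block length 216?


log2|A_typical| = nH = 216 * 0.609 = 131.544, so |A_typical| ~ 2^131.544 = 3.969e+39

3.969e+39


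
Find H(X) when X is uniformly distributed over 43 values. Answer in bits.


H = log2(n) = log2(43) = 5.4263

5.4263 bits


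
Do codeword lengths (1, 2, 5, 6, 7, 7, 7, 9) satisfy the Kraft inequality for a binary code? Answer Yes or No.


Kraft sum = sum(2^(-l_i)) = 0.8223, need <= 1. Result: satisfied (a binary prefix-free code with these lengths exists)

Yes


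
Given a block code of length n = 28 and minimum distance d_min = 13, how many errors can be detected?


Detection capability = d_min - 1 = 13 - 1 = 12

12 errors


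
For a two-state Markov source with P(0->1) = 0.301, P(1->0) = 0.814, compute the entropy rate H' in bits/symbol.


Stationary distribution: pi_0 = p10/(p01+p10) = 0.73, pi_1 = 0.27. Entropy rate H' = pi_0*H(p01) + pi_1*H(p10) = 0.73*0.8825 + 0.27*0.693 = 0.8314

0.8314 bits/symbol


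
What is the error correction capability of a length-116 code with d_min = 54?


Correction capability = floor((d-1)/2) = floor((54-1)/2) = 26

26 errors


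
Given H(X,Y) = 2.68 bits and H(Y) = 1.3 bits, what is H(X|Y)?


H(X|Y) = H(X,Y) - H(Y) = 2.68 - 1.3 = 1.38

1.38 bits


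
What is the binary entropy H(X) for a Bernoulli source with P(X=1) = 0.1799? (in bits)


H = -p*log2(p) - (1-p)*log2(1-p). -0.1799*log2(0.1799) = 0.445204; -0.8201*log2(0.8201) = 0.234654. H = 0.445204 + 0.234654 = 0.6799

0.6799 bits


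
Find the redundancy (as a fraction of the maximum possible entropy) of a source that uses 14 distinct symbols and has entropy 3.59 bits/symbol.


H_max = log2(K) = log2(14) = 3.8074 bits/symbol. Redundancy = 1 - H/H_max = 1 - 3.59/3.8074 = 1 - 0.9429 = 0.0571

0.0571


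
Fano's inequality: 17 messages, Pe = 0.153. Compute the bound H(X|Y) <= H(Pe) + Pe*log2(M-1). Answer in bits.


H(Pe) = -Pe*log2(Pe) - (1-Pe)*log2(1-Pe) = -0.153*log2(0.153) - 0.847*log2(0.847) = 0.414385 + 0.202913 = 0.6173. Pe*log2(M-1) = 0.153*log2(16) = 0.612000. Bound = H(Pe) + Pe*log2(M-1) = 0.414385 + 0.202913 + 0.612000 = 1.2293

1.2293 bits


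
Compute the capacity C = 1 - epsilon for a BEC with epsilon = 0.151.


C = 1 - epsilon = 1 - 0.151 = 0.849

0.849 bits


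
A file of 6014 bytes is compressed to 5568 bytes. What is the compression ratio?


Ratio = original / compressed = 6014 / 5568 = 1.0801

1.0801


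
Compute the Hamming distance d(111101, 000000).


Count differing positions: ^ ^ ^ ^ . ^ = 5 differences

5


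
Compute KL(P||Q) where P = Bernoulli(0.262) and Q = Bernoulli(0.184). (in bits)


KL = p*log2(p/q) + (1-p)*log2((1-p)/(1-q)) = 0.262*log2(0.262/0.184) + 0.738*log2(0.738/0.816) = 0.0266

0.0266 bits


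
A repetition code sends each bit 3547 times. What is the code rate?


Rate = k/n = 1/3547

1/3547


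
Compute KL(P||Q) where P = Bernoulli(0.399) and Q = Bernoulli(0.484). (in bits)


KL = p*log2(p/q) + (1-p)*log2((1-p)/(1-q)) = 0.399*log2(0.399/0.484) + 0.601*log2(0.601/0.516) = 0.021

0.021 bits


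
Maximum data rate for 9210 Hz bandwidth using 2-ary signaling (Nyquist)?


Rate = 2 * B * log2(M) = 2 * 9210 * 1.0 = 18420.0

18420.0 bps


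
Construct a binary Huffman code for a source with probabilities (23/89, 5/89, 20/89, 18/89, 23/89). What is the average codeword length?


Huffman construction (repeatedly merge the two least-probable nodes; each merge adds 1 bit to every symbol beneath it): 5/89 + 18/89 = 23/89; 20/89 + 23/89 = 43/89; 23/89 + 23/89 = 46/89; 43/89 + 46/89 = 1. Resulting codeword lengths (in the order the probabilities were given): (2, 3, 2, 3, 2). L_avg = sum(p_i * l_i) = 23/89*2 + 5/89*3 + 20/89*2 + 18/89*3 + 23/89*2 = 201/89 = 2.2584

2.2584 bits


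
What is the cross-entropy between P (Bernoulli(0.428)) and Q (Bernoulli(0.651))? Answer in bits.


H(P,Q) = -p*log2(q) - (1-p)*log2(1-q). -0.428*log2(0.651) = 0.265048; -0.572*log2(0.349) = 0.868697. H(P,Q) = 0.265048 + 0.868697 = 1.1337

1.1337 bits


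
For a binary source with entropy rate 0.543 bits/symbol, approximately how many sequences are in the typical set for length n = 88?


log2|A_typical| = nH = 88 * 0.543 = 47.784, so |A_typical| ~ 2^47.784 = 2.423e+14

2.423e+14


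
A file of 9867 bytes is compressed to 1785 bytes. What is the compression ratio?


Ratio = original / compressed = 9867 / 1785 = 5.5277

5.5277


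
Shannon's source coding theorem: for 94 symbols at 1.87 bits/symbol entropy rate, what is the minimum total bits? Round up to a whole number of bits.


Minimum bits >= n * H = 94 * 1.87 = 175.78, rounded up to a whole number of bits = 176

176 bits


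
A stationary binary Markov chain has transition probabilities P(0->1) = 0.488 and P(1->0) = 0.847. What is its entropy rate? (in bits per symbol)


Stationary distribution: pi_0 = p10/(p01+p10) = 0.6345, pi_1 = 0.3655. Entropy rate H' = pi_0*H(p01) + pi_1*H(p10) = 0.6345*0.9996 + 0.3655*0.6173 = 0.8598

0.8598 bits/symbol


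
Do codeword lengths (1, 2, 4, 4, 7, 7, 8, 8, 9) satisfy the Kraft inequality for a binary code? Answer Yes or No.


Kraft sum = sum(2^(-l_i)) = 0.9004, need <= 1. Result: satisfied (a binary prefix-free code with these lengths exists)

Yes


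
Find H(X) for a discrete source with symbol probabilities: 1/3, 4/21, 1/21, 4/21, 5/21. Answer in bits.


H = -sum(p_i * log2(p_i)). Terms: -(1/3)*log2(1/3) = 0.528321; -(4/21)*log2(4/21) = 0.455680; -(1/21)*log2(1/21) = 0.209158; -(4/21)*log2(4/21) = 0.455680; -(5/21)*log2(5/21) = 0.492950. H = 0.528321 + 0.455680 + 0.209158 + 0.455680 + 0.492950 = 2.1418

2.1418 bits


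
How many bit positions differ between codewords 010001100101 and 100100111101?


Count differing positions: ^ ^ . ^ . ^ . ^ ^ . . . = 6 differences

6


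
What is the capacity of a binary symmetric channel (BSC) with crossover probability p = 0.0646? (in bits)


H(p) = -p*log2(p) - (1-p)*log2(1-p) = -0.0646*log2(0.0646) - 0.9354*log2(0.9354) = 0.255320 + 0.090121 = 0.3454. C = 1 - H(p) = 1 - 0.3454 = 0.6546

0.6546 bits


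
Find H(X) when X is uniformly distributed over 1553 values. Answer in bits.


H = log2(n) = log2(1553) = 10.6008

10.6008 bits


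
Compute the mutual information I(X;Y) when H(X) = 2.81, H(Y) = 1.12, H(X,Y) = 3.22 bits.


I(X;Y) = H(X) + H(Y) - H(X,Y) = 2.81 + 1.12 - 3.22 = 0.71

0.71 bits


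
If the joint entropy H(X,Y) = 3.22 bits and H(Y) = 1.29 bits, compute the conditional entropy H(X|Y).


H(X|Y) = H(X,Y) - H(Y) = 3.22 - 1.29 = 1.93

1.93 bits


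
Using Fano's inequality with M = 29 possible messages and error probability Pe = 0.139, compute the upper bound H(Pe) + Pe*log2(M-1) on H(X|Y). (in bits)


H(Pe) = -Pe*log2(Pe) - (1-Pe)*log2(1-Pe) = -0.139*log2(0.139) - 0.861*log2(0.861) = 0.395711 + 0.185903 = 0.5816. Pe*log2(M-1) = 0.139*log2(28) = 0.668222. Bound = H(Pe) + Pe*log2(M-1) = 0.395711 + 0.185903 + 0.668222 = 1.2498

1.2498 bits


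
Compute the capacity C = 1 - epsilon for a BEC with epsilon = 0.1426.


C = 1 - epsilon = 1 - 0.1426 = 0.8574

0.8574 bits


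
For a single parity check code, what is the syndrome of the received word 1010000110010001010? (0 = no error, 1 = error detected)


Syndrome = XOR of all bits = 1 XOR 0 XOR 1 XOR 0 XOR 0 XOR 0 XOR 0 XOR 1 XOR 1 XOR 0 XOR 0 XOR 1 XOR 0 XOR 0 XOR 0 XOR 1 XOR 0 XOR 1 XOR 0 = 1

1


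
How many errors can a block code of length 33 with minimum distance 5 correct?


Correction capability = floor((d-1)/2) = floor((5-1)/2) = 2

2 errors


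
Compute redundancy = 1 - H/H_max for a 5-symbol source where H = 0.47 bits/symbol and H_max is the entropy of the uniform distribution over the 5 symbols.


H_max = log2(K) = log2(5) = 2.3219 bits/symbol. Redundancy = 1 - H/H_max = 1 - 0.47/2.3219 = 1 - 0.2024 = 0.7976

0.7976


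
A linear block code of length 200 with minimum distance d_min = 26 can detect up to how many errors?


Detection capability = d_min - 1 = 26 - 1 = 25

25 errors


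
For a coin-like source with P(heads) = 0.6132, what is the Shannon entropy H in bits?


H = -p*log2(p) - (1-p)*log2(1-p). -0.6132*log2(0.6132) = 0.432656; -0.3868*log2(0.3868) = 0.530048. H = 0.432656 + 0.530048 = 0.9627

0.9627 bits


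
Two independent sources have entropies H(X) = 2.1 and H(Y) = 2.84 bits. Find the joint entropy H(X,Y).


For independent variables, H(X,Y) = H(X) + H(Y) = 2.1 + 2.84 = 4.94

4.94 bits


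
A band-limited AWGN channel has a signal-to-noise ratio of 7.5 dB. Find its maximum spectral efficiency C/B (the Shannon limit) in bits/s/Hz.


SNR_linear = 10^(7.5/10) = 5.6234; C/B = log2(1 + SNR_linear) = log2(1 + 5.6234) = 2.7276

2.7276 bits/s/Hz


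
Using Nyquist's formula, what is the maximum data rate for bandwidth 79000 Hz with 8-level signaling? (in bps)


Rate = 2 * B * log2(M) = 2 * 79000 * 3.0 = 474000.0

474000.0 bps


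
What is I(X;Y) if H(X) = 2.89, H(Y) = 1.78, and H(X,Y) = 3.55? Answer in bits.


I(X;Y) = H(X) + H(Y) - H(X,Y) = 2.89 + 1.78 - 3.55 = 1.12

1.12 bits


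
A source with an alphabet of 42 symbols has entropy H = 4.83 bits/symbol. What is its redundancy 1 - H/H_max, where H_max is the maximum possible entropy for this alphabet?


H_max = log2(K) = log2(42) = 5.3923 bits/symbol. Redundancy = 1 - H/H_max = 1 - 4.83/5.3923 = 1 - 0.8957 = 0.1043

0.1043


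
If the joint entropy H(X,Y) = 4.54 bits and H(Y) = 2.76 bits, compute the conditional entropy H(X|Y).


H(X|Y) = H(X,Y) - H(Y) = 4.54 - 2.76 = 1.78

1.78 bits


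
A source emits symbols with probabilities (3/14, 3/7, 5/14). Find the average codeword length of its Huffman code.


Huffman construction (repeatedly merge the two least-probable nodes; each merge adds 1 bit to every symbol beneath it): 3/14 + 5/14 = 4/7; 3/7 + 4/7 = 1. Resulting codeword lengths (in the order the probabilities were given): (2, 1, 2). L_avg = sum(p_i * l_i) = 3/14*2 + 3/7*1 + 5/14*2 = 11/7 = 1.5714

1.5714 bits


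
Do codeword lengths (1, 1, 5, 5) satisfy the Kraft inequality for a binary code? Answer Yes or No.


Kraft sum = sum(2^(-l_i)) = 1.0625, need <= 1. Result: violated (a binary prefix-free code with these lengths cannot exist)

No


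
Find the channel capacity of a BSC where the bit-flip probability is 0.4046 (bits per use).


H(p) = -p*log2(p) - (1-p)*log2(1-p) = -0.4046*log2(0.4046) - 0.5954*log2(0.5954) = 0.528178 + 0.445400 = 0.9736. C = 1 - H(p) = 1 - 0.9736 = 0.0264

0.0264 bits


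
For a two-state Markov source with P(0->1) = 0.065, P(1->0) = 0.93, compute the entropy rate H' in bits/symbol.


Stationary distribution: pi_0 = p10/(p01+p10) = 0.9347, pi_1 = 0.0653. Entropy rate H' = pi_0*H(p01) + pi_1*H(p10) = 0.9347*0.347 + 0.0653*0.3659 = 0.3482

0.3482 bits/symbol


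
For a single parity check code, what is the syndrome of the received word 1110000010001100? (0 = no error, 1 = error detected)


Syndrome = XOR of all bits = 1 XOR 1 XOR 1 XOR 0 XOR 0 XOR 0 XOR 0 XOR 0 XOR 1 XOR 0 XOR 0 XOR 0 XOR 1 XOR 1 XOR 0 XOR 0 = 0

0


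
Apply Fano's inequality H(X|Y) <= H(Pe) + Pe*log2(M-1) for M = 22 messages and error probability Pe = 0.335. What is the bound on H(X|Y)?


H(Pe) = -Pe*log2(Pe) - (1-Pe)*log2(1-Pe) = -0.335*log2(0.335) - 0.665*log2(0.665) = 0.528552 + 0.391402 = 0.92. Pe*log2(M-1) = 0.335*log2(21) = 1.471426. Bound = H(Pe) + Pe*log2(M-1) = 0.528552 + 0.391402 + 1.471426 = 2.3914

2.3914 bits


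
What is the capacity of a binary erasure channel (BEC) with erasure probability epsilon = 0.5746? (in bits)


C = 1 - epsilon = 1 - 0.5746 = 0.4254

0.4254 bits


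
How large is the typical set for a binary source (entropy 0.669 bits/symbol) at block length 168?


log2|A_typical| = nH = 168 * 0.669 = 112.392, so |A_typical| ~ 2^112.392 = 6.813e+33

6.813e+33


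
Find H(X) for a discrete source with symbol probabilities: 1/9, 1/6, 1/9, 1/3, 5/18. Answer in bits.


H = -sum(p_i * log2(p_i)). Terms: -(1/9)*log2(1/9) = 0.352214; -(1/6)*log2(1/6) = 0.430827; -(1/9)*log2(1/9) = 0.352214; -(1/3)*log2(1/3) = 0.528321; -(5/18)*log2(5/18) = 0.513332. H = 0.352214 + 0.430827 + 0.352214 + 0.528321 + 0.513332 = 2.1769

2.1769 bits


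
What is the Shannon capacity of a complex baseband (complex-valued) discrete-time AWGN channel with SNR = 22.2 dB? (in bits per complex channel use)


SNR_linear = 10^(22.2/10) = 165.9587; C = log2(1 + SNR_linear) = log2(1 + 165.9587) = 7.3833

7.3833 bits/channel use


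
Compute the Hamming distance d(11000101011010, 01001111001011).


Count differing positions: ^ . . . ^ . ^ . . ^ . . . ^ = 5 differences

5
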